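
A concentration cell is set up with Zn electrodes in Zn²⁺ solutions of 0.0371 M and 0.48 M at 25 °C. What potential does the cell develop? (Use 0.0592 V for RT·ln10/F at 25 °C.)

Both half-cells are Zn²⁺/Zn, so E°_cell = 0. The concentrated side is the cathode; the cell reaction moves Zn²⁺ from high to low concentration with n = 2.
Q = [Zn²⁺]_dilute/[Zn²⁺]_conc = 0.0371/0.48 = 0.0773.
E = 0 − (0.0592/2) log Q = −(0.0592/2)(-1.112) = 0.0329 V.

0.033 V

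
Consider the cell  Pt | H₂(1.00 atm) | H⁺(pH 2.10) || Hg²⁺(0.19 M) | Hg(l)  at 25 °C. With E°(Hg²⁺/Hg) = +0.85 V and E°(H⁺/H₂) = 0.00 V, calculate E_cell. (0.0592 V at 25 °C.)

The Hg²⁺/Hg couple is the cathode, so E°_cell = 0.85 V; n = 2.
[H⁺] = 10^(−2.10) = 0.0079 M, and Q = [H⁺]^2 / ([Hg²⁺]·P(H₂)) = 3.32 × 10^-4.
E = E° − (0.0592/2) log Q = 0.85 − (0.0592/2)(-3.479) = 0.953 V.

0.95 V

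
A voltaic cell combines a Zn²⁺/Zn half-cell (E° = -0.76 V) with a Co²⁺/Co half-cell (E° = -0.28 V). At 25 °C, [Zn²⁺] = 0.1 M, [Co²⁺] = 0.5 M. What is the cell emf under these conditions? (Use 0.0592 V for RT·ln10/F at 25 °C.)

0.501 V

The Co²⁺/Co couple has the higher reduction potential and acts as the cathode, so E°_cell = -0.28 − (-0.76) = 0.48 V.
Balancing electrons gives n = 2; the reaction quotient is Q = [Zn²⁺]/[Co²⁺] = 0.200.
At 25 °C, E = E° − (0.0592/n) log Q = 0.48 − (0.0592/2)(-0.699) = 0.480 + 0.021 = 0.501 V.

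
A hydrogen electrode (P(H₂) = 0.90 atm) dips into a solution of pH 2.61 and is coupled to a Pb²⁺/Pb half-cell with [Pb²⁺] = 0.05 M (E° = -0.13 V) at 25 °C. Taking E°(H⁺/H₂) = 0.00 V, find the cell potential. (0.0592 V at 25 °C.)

The hydrogen couple is the cathode, so E°_cell = 0.13 V; n = 2.
[H⁺] = 10^(−2.61) = 0.0025 M, and Q = [Pb²⁺]·P(H₂) / [H⁺]^2 = 7470.
E = E° − (0.0592/2) log Q = 0.13 − (0.0592/2)(3.873) = 0.015 V.

0.015 V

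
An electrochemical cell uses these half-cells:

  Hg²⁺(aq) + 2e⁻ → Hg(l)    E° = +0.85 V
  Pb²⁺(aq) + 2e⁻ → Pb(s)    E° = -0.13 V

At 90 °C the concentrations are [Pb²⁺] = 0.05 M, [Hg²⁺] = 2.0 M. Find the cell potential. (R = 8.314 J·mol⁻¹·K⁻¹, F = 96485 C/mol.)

1.04 V

The Hg²⁺/Hg couple has the higher reduction potential and acts as the cathode, so E°_cell = +0.85 − (-0.13) = 0.98 V.
Balancing electrons gives n = 2; the reaction quotient is Q = [Pb²⁺]/[Hg²⁺] = 0.0250.
E = E° − (RT/nF) ln Q = 0.98 − (8.314×363)/(2×96485) × (-3.689) = 0.980 + 0.058 = 1.038 V.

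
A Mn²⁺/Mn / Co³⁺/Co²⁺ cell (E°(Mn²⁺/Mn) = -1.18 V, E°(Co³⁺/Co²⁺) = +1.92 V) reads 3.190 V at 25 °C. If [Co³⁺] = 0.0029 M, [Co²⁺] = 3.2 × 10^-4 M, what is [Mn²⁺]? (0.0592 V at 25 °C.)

0.075 M

From the Nernst equation, log Q = n(E° − E)/0.0592 = 2(3.10 − 3.190)/0.0592 = -3.041, so Q = 9.11 × 10^-4.
With Q = [Mn²⁺]·[Co²⁺]^2/[Co³⁺]^2 and the known concentrations, [Mn²⁺] in the numerator gives [Mn²⁺] = 0.075 M.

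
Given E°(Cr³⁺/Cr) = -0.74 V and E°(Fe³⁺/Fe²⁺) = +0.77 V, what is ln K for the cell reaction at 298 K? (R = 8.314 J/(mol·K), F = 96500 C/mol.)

ln K = 176.4

E°_cell = +0.77 − (-0.74) = 1.51 V, with n = 3 electrons transferred.
At equilibrium E = 0, so the Nernst equation gives ln K = nFE°/RT = (3)(96500)(1.51)/((8.314)(298)) = 176.44.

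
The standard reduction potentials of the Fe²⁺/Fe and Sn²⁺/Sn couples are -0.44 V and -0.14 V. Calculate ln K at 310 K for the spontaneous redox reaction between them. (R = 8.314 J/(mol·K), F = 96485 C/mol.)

ln K = 22.5

E°_cell = -0.14 − (-0.44) = 0.30 V, with n = 2 electrons transferred.
At equilibrium E = 0, so the Nernst equation gives ln K = nFE°/RT = (2)(96485)(0.30)/((8.314)(310)) = 22.46.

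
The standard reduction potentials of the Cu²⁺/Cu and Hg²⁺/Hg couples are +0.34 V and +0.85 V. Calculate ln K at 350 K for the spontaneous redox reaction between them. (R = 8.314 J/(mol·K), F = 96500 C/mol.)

E°_cell = +0.85 − (+0.34) = 0.51 V, with n = 2 electrons transferred.
At equilibrium E = 0, so the Nernst equation gives ln K = nFE°/RT = (2)(96500)(0.51)/((8.314)(350)) = 33.83.

ln K = 33.8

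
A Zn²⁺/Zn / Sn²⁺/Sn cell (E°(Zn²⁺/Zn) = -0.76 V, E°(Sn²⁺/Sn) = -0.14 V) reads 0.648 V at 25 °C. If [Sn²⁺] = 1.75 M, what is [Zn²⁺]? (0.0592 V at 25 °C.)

From the Nernst equation, log Q = n(E° − E)/0.0592 = 2(0.62 − 0.648)/0.0592 = -0.946, so Q = 0.113.
With Q = [Zn²⁺]/[Sn²⁺] and the known concentrations, [Zn²⁺] in the numerator gives [Zn²⁺] = 0.2 M.

0.2 M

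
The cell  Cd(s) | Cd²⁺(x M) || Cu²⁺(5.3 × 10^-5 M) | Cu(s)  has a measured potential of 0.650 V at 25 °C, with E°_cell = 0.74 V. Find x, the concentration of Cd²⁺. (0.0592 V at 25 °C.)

0.058 M

From the Nernst equation, log Q = n(E° − E)/0.0592 = 2(0.74 − 0.650)/0.0592 = 3.041, so Q = 1100.
With Q = [Cd²⁺]/[Cu²⁺] and the known concentrations, [Cd²⁺] in the numerator gives [Cd²⁺] = 0.058 M.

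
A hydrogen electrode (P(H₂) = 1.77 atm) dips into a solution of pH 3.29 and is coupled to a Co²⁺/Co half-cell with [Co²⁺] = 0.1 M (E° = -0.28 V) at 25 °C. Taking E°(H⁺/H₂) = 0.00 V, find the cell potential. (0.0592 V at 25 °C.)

0.11 V

The hydrogen couple is the cathode, so E°_cell = 0.28 V; n = 2.
[H⁺] = 10^(−3.29) = 5.1 × 10^-4 M, and Q = [Co²⁺]·P(H₂) / [H⁺]^2 = 6.73 × 10^5.
E = E° − (0.0592/2) log Q = 0.28 − (0.0592/2)(5.828) = 0.107 V.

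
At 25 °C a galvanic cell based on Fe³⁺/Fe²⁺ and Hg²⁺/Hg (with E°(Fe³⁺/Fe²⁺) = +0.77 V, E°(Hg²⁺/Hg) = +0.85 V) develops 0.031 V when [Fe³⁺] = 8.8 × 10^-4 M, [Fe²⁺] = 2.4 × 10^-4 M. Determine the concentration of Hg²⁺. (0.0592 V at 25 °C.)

From the Nernst equation, log Q = n(E° − E)/0.0592 = 2(0.08 − 0.031)/0.0592 = 1.655, so Q = 45.2.
With Q = [Fe³⁺]^2/([Fe²⁺]^2·[Hg²⁺]) and the known concentrations, [Hg²⁺] in the denominator gives [Hg²⁺] = 0.3 M.

0.3 M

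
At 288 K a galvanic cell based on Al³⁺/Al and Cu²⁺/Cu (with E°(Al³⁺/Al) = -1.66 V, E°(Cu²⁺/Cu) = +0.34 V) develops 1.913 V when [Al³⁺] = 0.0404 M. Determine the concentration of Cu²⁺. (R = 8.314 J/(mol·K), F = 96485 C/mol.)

1.1 × 10^-4 M

From the Nernst equation, ln Q = nF(E° − E)/RT = 6×96485×(2.00 − 1.913)/(8.314×288) = 21.034, so Q = 1.36 × 10^9.
With Q = [Al³⁺]^2/[Cu²⁺]^3 and the known concentrations, [Cu²⁺]^3 in the denominator gives [Cu²⁺] = 1.1 × 10^-4 M.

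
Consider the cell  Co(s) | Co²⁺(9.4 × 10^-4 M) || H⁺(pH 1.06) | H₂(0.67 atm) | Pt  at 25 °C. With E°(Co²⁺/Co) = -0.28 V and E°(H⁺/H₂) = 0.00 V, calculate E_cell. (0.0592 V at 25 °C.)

0.31 V

The hydrogen couple is the cathode, so E°_cell = 0.28 V; n = 2.
[H⁺] = 10^(−1.06) = 0.087 M, and Q = [Co²⁺]·P(H₂) / [H⁺]^2 = 0.0830.
E = E° − (0.0592/2) log Q = 0.28 − (0.0592/2)(-1.081) = 0.312 V.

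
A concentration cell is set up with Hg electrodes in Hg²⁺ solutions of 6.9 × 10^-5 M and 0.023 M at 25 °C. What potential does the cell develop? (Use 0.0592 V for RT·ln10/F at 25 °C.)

0.075 V

Both half-cells are Hg²⁺/Hg, so E°_cell = 0. The concentrated side is the cathode; the cell reaction moves Hg²⁺ from high to low concentration with n = 2.
Q = [Hg²⁺]_dilute/[Hg²⁺]_conc = 6.9 × 10^-5/0.023 = 0.00300.
E = 0 − (0.0592/2) log Q = −(0.0592/2)(-2.523) = 0.0747 V.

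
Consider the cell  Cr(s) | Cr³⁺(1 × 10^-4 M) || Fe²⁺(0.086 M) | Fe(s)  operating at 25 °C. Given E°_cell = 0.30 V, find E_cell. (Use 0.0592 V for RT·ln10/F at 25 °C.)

0.347 V

Balancing electrons gives n = 6; the reaction quotient is Q = [Cr³⁺]^2/[Fe²⁺]^3 = 1.57 × 10^-5.
At 25 °C, E = E° − (0.0592/n) log Q = 0.30 − (0.0592/6)(-4.803) = 0.300 + 0.047 = 0.347 V.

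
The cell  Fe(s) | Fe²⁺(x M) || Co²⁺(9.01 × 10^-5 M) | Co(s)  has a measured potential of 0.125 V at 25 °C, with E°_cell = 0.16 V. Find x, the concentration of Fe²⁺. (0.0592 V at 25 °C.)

From the Nernst equation, log Q = n(E° − E)/0.0592 = 2(0.16 − 0.125)/0.0592 = 1.182, so Q = 15.2.
With Q = [Fe²⁺]/[Co²⁺] and the known concentrations, [Fe²⁺] in the numerator gives [Fe²⁺] = 0.0014 M.

0.0014 M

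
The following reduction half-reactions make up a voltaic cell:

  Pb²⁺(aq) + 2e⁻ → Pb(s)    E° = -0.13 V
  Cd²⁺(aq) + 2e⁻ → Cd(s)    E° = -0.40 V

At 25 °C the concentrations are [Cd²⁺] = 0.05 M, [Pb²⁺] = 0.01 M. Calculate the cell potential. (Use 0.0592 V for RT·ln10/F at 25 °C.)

The Pb²⁺/Pb couple has the higher reduction potential and acts as the cathode, so E°_cell = -0.13 − (-0.40) = 0.27 V.
Balancing electrons gives n = 2; the reaction quotient is Q = [Cd²⁺]/[Pb²⁺] = 5.00.
At 25 °C, E = E° − (0.0592/n) log Q = 0.27 − (0.0592/2)(0.699) = 0.270 − 0.021 = 0.249 V.

0.249 V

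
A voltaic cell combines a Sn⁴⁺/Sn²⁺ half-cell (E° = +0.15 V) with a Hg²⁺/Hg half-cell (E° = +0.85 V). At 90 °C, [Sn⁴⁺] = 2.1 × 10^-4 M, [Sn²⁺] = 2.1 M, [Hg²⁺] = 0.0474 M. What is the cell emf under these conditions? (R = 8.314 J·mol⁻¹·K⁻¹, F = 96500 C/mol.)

0.796 V

The Hg²⁺/Hg couple has the higher reduction potential and acts as the cathode, so E°_cell = +0.85 − (+0.15) = 0.70 V.
Balancing electrons gives n = 2; the reaction quotient is Q = [Sn⁴⁺]/([Sn²⁺]·[Hg²⁺]) = 0.00211.
E = E° − (RT/nF) ln Q = 0.70 − (8.314×363)/(2×96500) × (-6.161) = 0.700 + 0.096 = 0.796 V.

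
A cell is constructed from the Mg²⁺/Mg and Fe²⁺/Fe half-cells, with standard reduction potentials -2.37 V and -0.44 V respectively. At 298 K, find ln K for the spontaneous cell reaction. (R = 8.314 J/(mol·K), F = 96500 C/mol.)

E°_cell = -0.44 − (-2.37) = 1.93 V, with n = 2 electrons transferred.
At equilibrium E = 0, so the Nernst equation gives ln K = nFE°/RT = (2)(96500)(1.93)/((8.314)(298)) = 150.34.

ln K = 150.3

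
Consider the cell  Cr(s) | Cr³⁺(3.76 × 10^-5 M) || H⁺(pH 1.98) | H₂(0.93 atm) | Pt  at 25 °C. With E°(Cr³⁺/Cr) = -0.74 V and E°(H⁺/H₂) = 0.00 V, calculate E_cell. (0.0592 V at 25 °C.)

0.71 V

The hydrogen couple is the cathode, so E°_cell = 0.74 V; n = 6.
[H⁺] = 10^(−1.98) = 0.010 M, and Q = [Cr³⁺]^2·P(H₂)^3 / [H⁺]^6 = 863.
E = E° − (0.0592/6) log Q = 0.74 − (0.0592/6)(2.936) = 0.711 V.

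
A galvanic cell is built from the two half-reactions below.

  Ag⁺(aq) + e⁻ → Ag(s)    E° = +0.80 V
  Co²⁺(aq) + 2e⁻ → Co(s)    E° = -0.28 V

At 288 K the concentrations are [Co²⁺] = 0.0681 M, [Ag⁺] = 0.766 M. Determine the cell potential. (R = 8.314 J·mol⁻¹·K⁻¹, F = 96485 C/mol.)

1.11 V

The Ag⁺/Ag couple has the higher reduction potential and acts as the cathode, so E°_cell = +0.80 − (-0.28) = 1.08 V.
Balancing electrons gives n = 2; the reaction quotient is Q = [Co²⁺]/[Ag⁺]^2 = 0.116.
E = E° − (RT/nF) ln Q = 1.08 − (8.314×288)/(2×96485) × (-2.154) = 1.080 + 0.027 = 1.107 V.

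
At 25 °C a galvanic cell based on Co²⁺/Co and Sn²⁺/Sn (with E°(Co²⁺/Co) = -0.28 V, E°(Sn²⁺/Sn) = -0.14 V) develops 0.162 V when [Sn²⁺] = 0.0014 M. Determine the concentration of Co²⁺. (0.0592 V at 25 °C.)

From the Nernst equation, log Q = n(E° − E)/0.0592 = 2(0.14 − 0.162)/0.0592 = -0.743, so Q = 0.181.
With Q = [Co²⁺]/[Sn²⁺] and the known concentrations, [Co²⁺] in the numerator gives [Co²⁺] = 2.5 × 10^-4 M.

2.5 × 10^-4 M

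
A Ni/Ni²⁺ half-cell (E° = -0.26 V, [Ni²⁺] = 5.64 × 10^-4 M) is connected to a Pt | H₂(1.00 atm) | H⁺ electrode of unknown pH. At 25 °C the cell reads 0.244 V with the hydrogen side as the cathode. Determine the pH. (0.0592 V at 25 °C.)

pH = 1.89

E°_cell = 0.26 V and n = 2.
log Q = n(E° − E)/0.0592 = 2×(0.26 − 0.244)/0.0592 = 0.541.
With Q = [Ni²⁺]·P(H₂) / [H⁺]^2, solving for [H⁺] gives log[H⁺] = -1.895, so pH = 1.89.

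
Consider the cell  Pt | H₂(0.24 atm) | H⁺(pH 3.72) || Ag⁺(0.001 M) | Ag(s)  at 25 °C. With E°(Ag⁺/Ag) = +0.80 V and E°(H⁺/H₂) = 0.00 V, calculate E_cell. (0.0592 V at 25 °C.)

The Ag⁺/Ag couple is the cathode, so E°_cell = 0.80 V; n = 2.
[H⁺] = 10^(−3.72) = 1.9 × 10^-4 M, and Q = [H⁺]^2 / ([Ag⁺]^2·P(H₂)) = 0.151.
E = E° − (0.0592/2) log Q = 0.80 − (0.0592/2)(-0.820) = 0.824 V.

0.82 V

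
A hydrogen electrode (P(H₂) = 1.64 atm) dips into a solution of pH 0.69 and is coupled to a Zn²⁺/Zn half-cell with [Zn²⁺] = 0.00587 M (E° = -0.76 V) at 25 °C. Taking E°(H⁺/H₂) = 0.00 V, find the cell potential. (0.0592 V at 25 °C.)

The hydrogen couple is the cathode, so E°_cell = 0.76 V; n = 2.
[H⁺] = 10^(−0.69) = 0.20 M, and Q = [Zn²⁺]·P(H₂) / [H⁺]^2 = 0.231.
E = E° − (0.0592/2) log Q = 0.76 − (0.0592/2)(-0.637) = 0.779 V.

0.78 V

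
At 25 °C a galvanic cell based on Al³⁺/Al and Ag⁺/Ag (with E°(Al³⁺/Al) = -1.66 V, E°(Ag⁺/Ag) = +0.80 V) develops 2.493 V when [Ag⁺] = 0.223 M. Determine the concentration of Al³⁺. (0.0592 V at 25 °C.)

2.4 × 10^-4 M

From the Nernst equation, log Q = n(E° − E)/0.0592 = 3(2.46 − 2.493)/0.0592 = -1.672, so Q = 0.0213.
With Q = [Al³⁺]/[Ag⁺]^3 and the known concentrations, [Al³⁺] in the numerator gives [Al³⁺] = 2.4 × 10^-4 M.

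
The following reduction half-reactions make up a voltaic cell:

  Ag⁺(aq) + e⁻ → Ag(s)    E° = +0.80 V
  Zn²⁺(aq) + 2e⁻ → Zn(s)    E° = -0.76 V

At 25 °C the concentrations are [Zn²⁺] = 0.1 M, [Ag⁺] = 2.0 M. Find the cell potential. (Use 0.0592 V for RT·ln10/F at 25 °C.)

1.61 V

The Ag⁺/Ag couple has the higher reduction potential and acts as the cathode, so E°_cell = +0.80 − (-0.76) = 1.56 V.
Balancing electrons gives n = 2; the reaction quotient is Q = [Zn²⁺]/[Ag⁺]^2 = 0.0250.
At 25 °C, E = E° − (0.0592/n) log Q = 1.56 − (0.0592/2)(-1.602) = 1.560 + 0.047 = 1.607 V.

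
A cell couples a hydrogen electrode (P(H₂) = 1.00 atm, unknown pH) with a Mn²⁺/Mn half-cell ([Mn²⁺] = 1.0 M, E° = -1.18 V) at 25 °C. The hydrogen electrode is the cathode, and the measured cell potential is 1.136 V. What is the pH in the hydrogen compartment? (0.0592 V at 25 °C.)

pH = 0.74

E°_cell = 1.18 V and n = 2.
log Q = n(E° − E)/0.0592 = 2×(1.18 − 1.136)/0.0592 = 1.486.
With Q = [Mn²⁺]·P(H₂) / [H⁺]^2, solving for [H⁺] gives log[H⁺] = -0.743, so pH = 0.74.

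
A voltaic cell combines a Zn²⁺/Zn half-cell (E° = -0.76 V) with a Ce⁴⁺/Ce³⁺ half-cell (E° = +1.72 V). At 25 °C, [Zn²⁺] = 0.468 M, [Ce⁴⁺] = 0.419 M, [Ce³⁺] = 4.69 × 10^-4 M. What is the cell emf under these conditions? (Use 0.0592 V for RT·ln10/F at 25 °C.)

The Ce⁴⁺/Ce³⁺ couple has the higher reduction potential and acts as the cathode, so E°_cell = +1.72 − (-0.76) = 2.48 V.
Balancing electrons gives n = 2; the reaction quotient is Q = [Zn²⁺]·[Ce³⁺]^2/[Ce⁴⁺]^2 = 5.86 × 10^-7.
At 25 °C, E = E° − (0.0592/n) log Q = 2.48 − (0.0592/2)(-6.232) = 2.480 + 0.184 = 2.664 V.

2.66 V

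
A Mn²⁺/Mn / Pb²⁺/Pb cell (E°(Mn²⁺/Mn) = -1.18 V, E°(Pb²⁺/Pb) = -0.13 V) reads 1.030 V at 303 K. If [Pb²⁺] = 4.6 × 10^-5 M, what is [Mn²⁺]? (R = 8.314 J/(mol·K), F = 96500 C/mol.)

From the Nernst equation, ln Q = nF(E° − E)/RT = 2×96500×(1.05 − 1.030)/(8.314×303) = 1.532, so Q = 4.63.
With Q = [Mn²⁺]/[Pb²⁺] and the known concentrations, [Mn²⁺] in the numerator gives [Mn²⁺] = 2.1 × 10^-4 M.

2.1 × 10^-4 M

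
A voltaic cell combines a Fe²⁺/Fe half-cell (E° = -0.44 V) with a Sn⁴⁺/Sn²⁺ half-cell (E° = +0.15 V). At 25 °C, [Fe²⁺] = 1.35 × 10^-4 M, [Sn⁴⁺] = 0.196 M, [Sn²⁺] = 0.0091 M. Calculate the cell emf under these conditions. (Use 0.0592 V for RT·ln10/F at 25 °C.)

The Sn⁴⁺/Sn²⁺ couple has the higher reduction potential and acts as the cathode, so E°_cell = +0.15 − (-0.44) = 0.59 V.
Balancing electrons gives n = 2; the reaction quotient is Q = [Fe²⁺]·[Sn²⁺]/[Sn⁴⁺] = 6.27 × 10^-6.
At 25 °C, E = E° − (0.0592/n) log Q = 0.59 − (0.0592/2)(-5.203) = 0.590 + 0.154 = 0.744 V.

0.744 V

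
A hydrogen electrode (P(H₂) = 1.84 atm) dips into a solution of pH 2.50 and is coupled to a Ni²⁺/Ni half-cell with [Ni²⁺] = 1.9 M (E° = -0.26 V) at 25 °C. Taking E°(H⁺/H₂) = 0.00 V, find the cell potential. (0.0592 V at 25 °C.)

0.096 V

The hydrogen couple is the cathode, so E°_cell = 0.26 V; n = 2.
[H⁺] = 10^(−2.50) = 0.0032 M, and Q = [Ni²⁺]·P(H₂) / [H⁺]^2 = 3.5 × 10^5.
E = E° − (0.0592/2) log Q = 0.26 − (0.0592/2)(5.544) = 0.096 V.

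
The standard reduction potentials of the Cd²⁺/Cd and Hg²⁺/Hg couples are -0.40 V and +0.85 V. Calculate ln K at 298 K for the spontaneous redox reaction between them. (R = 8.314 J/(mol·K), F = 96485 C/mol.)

E°_cell = +0.85 − (-0.40) = 1.25 V, with n = 2 electrons transferred.
At equilibrium E = 0, so the Nernst equation gives ln K = nFE°/RT = (2)(96485)(1.25)/((8.314)(298)) = 97.36.

ln K = 97.4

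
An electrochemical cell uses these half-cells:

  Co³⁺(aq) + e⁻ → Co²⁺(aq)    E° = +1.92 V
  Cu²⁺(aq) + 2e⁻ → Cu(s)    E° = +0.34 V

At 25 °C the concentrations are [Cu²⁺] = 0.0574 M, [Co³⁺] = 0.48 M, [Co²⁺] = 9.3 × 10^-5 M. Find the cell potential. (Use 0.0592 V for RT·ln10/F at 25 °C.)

1.84 V

The Co³⁺/Co²⁺ couple has the higher reduction potential and acts as the cathode, so E°_cell = +1.92 − (+0.34) = 1.58 V.
Balancing electrons gives n = 2; the reaction quotient is Q = [Cu²⁺]·[Co²⁺]^2/[Co³⁺]^2 = 2.15 × 10^-9.
At 25 °C, E = E° − (0.0592/n) log Q = 1.58 − (0.0592/2)(-8.667) = 1.580 + 0.257 = 1.837 V.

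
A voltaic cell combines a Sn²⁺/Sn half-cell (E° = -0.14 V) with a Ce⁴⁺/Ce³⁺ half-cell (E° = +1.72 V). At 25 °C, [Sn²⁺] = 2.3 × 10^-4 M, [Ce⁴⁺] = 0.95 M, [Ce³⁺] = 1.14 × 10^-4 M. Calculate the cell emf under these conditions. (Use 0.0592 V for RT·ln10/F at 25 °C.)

2.20 V

The Ce⁴⁺/Ce³⁺ couple has the higher reduction potential and acts as the cathode, so E°_cell = +1.72 − (-0.14) = 1.86 V.
Balancing electrons gives n = 2; the reaction quotient is Q = [Sn²⁺]·[Ce³⁺]^2/[Ce⁴⁺]^2 = 3.31 × 10^-12.
At 25 °C, E = E° − (0.0592/n) log Q = 1.86 − (0.0592/2)(-11.480) = 1.860 + 0.340 = 2.200 V.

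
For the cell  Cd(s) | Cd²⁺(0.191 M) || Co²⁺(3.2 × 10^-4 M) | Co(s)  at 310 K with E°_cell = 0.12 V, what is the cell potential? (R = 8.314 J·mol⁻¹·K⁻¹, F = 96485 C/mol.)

Balancing electrons gives n = 2; the reaction quotient is Q = [Cd²⁺]/[Co²⁺] = 597.
E = E° − (RT/nF) ln Q = 0.12 − (8.314×310)/(2×96485) × (6.392) = 0.120 − 0.085 = 0.035 V.

0.035 V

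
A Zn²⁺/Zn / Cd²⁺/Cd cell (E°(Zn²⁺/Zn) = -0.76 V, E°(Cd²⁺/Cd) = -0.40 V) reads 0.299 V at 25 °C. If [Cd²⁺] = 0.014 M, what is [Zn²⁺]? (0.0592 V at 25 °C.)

From the Nernst equation, log Q = n(E° − E)/0.0592 = 2(0.36 − 0.299)/0.0592 = 2.061, so Q = 115.
With Q = [Zn²⁺]/[Cd²⁺] and the known concentrations, [Zn²⁺] in the numerator gives [Zn²⁺] = 1.6 M.

1.6 M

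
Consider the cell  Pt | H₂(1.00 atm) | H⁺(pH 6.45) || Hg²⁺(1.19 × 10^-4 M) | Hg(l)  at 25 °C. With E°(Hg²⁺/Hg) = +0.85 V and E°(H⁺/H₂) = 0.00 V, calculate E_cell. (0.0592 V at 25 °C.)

1.12 V

The Hg²⁺/Hg couple is the cathode, so E°_cell = 0.85 V; n = 2.
[H⁺] = 10^(−6.45) = 3.5 × 10^-7 M, and Q = [H⁺]^2 / ([Hg²⁺]·P(H₂)) = 1.06 × 10^-9.
E = E° − (0.0592/2) log Q = 0.85 − (0.0592/2)(-8.976) = 1.116 V.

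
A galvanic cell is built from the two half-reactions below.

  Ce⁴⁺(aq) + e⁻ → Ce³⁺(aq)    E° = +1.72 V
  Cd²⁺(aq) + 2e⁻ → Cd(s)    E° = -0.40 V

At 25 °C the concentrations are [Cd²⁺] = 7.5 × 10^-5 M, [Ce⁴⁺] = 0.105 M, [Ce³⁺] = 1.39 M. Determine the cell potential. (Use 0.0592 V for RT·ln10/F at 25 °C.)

The Ce⁴⁺/Ce³⁺ couple has the higher reduction potential and acts as the cathode, so E°_cell = +1.72 − (-0.40) = 2.12 V.
Balancing electrons gives n = 2; the reaction quotient is Q = [Cd²⁺]·[Ce³⁺]^2/[Ce⁴⁺]^2 = 0.0131.
At 25 °C, E = E° − (0.0592/n) log Q = 2.12 − (0.0592/2)(-1.881) = 2.120 + 0.056 = 2.176 V.

2.18 V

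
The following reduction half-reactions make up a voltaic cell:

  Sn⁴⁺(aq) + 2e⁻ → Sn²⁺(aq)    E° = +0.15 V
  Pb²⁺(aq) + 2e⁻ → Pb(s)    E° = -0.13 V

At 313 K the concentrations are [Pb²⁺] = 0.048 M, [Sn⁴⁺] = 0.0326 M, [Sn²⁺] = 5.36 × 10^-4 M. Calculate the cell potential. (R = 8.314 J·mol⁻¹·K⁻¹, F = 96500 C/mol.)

The Sn⁴⁺/Sn²⁺ couple has the higher reduction potential and acts as the cathode, so E°_cell = +0.15 − (-0.13) = 0.28 V.
Balancing electrons gives n = 2; the reaction quotient is Q = [Pb²⁺]·[Sn²⁺]/[Sn⁴⁺] = 7.89 × 10^-4.
E = E° − (RT/nF) ln Q = 0.28 − (8.314×313)/(2×96500) × (-7.144) = 0.280 + 0.096 = 0.376 V.

0.376 V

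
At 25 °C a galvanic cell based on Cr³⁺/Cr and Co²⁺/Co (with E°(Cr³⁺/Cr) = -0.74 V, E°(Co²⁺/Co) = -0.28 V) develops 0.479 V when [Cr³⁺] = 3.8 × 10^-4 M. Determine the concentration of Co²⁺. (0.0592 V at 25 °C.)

From the Nernst equation, log Q = n(E° − E)/0.0592 = 6(0.46 − 0.479)/0.0592 = -1.926, so Q = 0.0119.
With Q = [Cr³⁺]^2/[Co²⁺]^3 and the known concentrations, [Co²⁺]^3 in the denominator gives [Co²⁺] = 0.023 M.

0.023 M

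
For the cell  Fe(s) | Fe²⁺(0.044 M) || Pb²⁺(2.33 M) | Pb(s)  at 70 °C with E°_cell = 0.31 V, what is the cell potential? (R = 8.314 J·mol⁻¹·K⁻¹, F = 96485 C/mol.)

Balancing electrons gives n = 2; the reaction quotient is Q = [Fe²⁺]/[Pb²⁺] = 0.0189.
E = E° − (RT/nF) ln Q = 0.31 − (8.314×343)/(2×96485) × (-3.969) = 0.310 + 0.059 = 0.369 V.

0.369 V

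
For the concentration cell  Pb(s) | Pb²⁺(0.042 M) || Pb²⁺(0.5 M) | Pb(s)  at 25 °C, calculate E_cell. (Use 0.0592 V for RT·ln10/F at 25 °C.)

Both half-cells are Pb²⁺/Pb, so E°_cell = 0. The concentrated side is the cathode; the cell reaction moves Pb²⁺ from high to low concentration with n = 2.
Q = [Pb²⁺]_dilute/[Pb²⁺]_conc = 0.042/0.5 = 0.0840.
E = 0 − (0.0592/2) log Q = −(0.0592/2)(-1.076) = 0.0318 V.

0.032 V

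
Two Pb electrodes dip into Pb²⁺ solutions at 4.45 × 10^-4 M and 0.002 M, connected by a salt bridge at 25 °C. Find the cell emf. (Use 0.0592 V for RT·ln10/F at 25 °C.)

0.019 V

Both half-cells are Pb²⁺/Pb, so E°_cell = 0. The concentrated side is the cathode; the cell reaction moves Pb²⁺ from high to low concentration with n = 2.
Q = [Pb²⁺]_dilute/[Pb²⁺]_conc = 4.45 × 10^-4/0.002 = 0.222.
E = 0 − (0.0592/2) log Q = −(0.0592/2)(-0.653) = 0.0193 V.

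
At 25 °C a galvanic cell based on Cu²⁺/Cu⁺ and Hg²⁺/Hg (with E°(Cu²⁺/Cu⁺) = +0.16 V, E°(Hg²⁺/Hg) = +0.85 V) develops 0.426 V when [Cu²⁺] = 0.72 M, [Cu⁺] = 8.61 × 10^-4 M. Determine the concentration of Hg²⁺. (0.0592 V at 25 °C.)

From the Nernst equation, log Q = n(E° − E)/0.0592 = 2(0.69 − 0.426)/0.0592 = 8.919, so Q = 8.3 × 10^8.
With Q = [Cu²⁺]^2/([Cu⁺]^2·[Hg²⁺]) and the known concentrations, [Hg²⁺] in the denominator gives [Hg²⁺] = 8.4 × 10^-4 M.

8.4 × 10^-4 M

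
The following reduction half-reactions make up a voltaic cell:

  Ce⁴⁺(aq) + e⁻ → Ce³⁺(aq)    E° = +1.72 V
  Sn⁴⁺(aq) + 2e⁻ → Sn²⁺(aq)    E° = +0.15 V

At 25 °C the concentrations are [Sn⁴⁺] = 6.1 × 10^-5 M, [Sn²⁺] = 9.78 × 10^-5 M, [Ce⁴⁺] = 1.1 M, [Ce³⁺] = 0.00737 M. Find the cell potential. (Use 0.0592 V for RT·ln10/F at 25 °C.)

The Ce⁴⁺/Ce³⁺ couple has the higher reduction potential and acts as the cathode, so E°_cell = +1.72 − (+0.15) = 1.57 V.
Balancing electrons gives n = 2; the reaction quotient is Q = [Sn⁴⁺]·[Ce³⁺]^2/([Sn²⁺]·[Ce⁴⁺]^2) = 2.8 × 10^-5.
At 25 °C, E = E° − (0.0592/n) log Q = 1.57 − (0.0592/2)(-4.553) = 1.570 + 0.135 = 1.705 V.

1.70 V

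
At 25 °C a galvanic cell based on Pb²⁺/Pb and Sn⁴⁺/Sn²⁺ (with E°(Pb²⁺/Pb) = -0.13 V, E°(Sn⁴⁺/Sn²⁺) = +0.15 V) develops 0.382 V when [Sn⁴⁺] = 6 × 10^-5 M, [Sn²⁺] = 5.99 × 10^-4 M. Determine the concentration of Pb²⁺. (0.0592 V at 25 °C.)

From the Nernst equation, log Q = n(E° − E)/0.0592 = 2(0.28 − 0.382)/0.0592 = -3.446, so Q = 3.58 × 10^-4.
With Q = [Pb²⁺]·[Sn²⁺]/[Sn⁴⁺] and the known concentrations, [Pb²⁺] in the numerator gives [Pb²⁺] = 3.6 × 10^-5 M.

3.6 × 10^-5 M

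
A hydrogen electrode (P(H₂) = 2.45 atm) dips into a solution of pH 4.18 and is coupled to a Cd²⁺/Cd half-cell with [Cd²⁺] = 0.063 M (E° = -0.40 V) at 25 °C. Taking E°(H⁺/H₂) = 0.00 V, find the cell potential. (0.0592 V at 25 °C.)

0.18 V

The hydrogen couple is the cathode, so E°_cell = 0.40 V; n = 2.
[H⁺] = 10^(−4.18) = 6.6 × 10^-5 M, and Q = [Cd²⁺]·P(H₂) / [H⁺]^2 = 3.54 × 10^7.
E = E° − (0.0592/2) log Q = 0.40 − (0.0592/2)(7.549) = 0.177 V.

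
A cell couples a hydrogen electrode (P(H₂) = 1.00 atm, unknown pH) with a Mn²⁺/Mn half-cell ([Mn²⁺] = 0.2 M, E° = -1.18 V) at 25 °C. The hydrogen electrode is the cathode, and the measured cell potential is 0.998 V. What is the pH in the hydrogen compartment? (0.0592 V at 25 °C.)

pH = 3.42

E°_cell = 1.18 V and n = 2.
log Q = n(E° − E)/0.0592 = 2×(1.18 − 0.998)/0.0592 = 6.149.
With Q = [Mn²⁺]·P(H₂) / [H⁺]^2, solving for [H⁺] gives log[H⁺] = -3.424, so pH = 3.42.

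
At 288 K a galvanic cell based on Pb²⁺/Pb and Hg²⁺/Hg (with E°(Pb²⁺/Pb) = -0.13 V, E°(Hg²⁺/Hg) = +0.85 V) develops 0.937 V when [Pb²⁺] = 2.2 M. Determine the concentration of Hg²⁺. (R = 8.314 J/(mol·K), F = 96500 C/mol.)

0.069 M

From the Nernst equation, ln Q = nF(E° − E)/RT = 2×96500×(0.98 − 0.937)/(8.314×288) = 3.466, so Q = 32.0.
With Q = [Pb²⁺]/[Hg²⁺] and the known concentrations, [Hg²⁺] in the denominator gives [Hg²⁺] = 0.069 M.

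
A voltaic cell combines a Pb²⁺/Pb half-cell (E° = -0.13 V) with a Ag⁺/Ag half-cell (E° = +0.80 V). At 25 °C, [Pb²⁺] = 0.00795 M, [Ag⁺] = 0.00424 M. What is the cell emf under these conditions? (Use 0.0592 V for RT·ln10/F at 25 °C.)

0.852 V

The Ag⁺/Ag couple has the higher reduction potential and acts as the cathode, so E°_cell = +0.80 − (-0.13) = 0.93 V.
Balancing electrons gives n = 2; the reaction quotient is Q = [Pb²⁺]/[Ag⁺]^2 = 442.
At 25 °C, E = E° − (0.0592/n) log Q = 0.93 − (0.0592/2)(2.646) = 0.930 − 0.078 = 0.852 V.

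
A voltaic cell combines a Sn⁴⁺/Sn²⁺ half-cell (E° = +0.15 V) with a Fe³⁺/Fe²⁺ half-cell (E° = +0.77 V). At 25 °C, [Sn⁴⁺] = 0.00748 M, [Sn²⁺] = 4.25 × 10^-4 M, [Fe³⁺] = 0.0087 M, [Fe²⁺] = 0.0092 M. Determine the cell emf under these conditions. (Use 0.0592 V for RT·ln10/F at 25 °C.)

The Fe³⁺/Fe²⁺ couple has the higher reduction potential and acts as the cathode, so E°_cell = +0.77 − (+0.15) = 0.62 V.
Balancing electrons gives n = 2; the reaction quotient is Q = [Sn⁴⁺]·[Fe²⁺]^2/([Sn²⁺]·[Fe³⁺]^2) = 19.7.
At 25 °C, E = E° − (0.0592/n) log Q = 0.62 − (0.0592/2)(1.294) = 0.620 − 0.038 = 0.582 V.

0.582 V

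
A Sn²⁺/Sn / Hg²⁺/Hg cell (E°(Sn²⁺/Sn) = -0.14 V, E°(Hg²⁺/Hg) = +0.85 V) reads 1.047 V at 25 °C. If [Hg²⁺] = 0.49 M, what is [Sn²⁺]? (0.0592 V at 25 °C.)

From the Nernst equation, log Q = n(E° − E)/0.0592 = 2(0.99 − 1.047)/0.0592 = -1.926, so Q = 0.0119.
With Q = [Sn²⁺]/[Hg²⁺] and the known concentrations, [Sn²⁺] in the numerator gives [Sn²⁺] = 0.0058 M.

0.0058 M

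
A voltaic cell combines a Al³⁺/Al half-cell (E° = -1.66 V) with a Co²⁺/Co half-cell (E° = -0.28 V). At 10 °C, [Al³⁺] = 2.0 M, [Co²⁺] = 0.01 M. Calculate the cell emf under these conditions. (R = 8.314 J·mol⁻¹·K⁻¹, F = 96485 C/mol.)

The Co²⁺/Co couple has the higher reduction potential and acts as the cathode, so E°_cell = -0.28 − (-1.66) = 1.38 V.
Balancing electrons gives n = 6; the reaction quotient is Q = [Al³⁺]^2/[Co²⁺]^3 = 4 × 10^6.
E = E° − (RT/nF) ln Q = 1.38 − (8.314×283)/(6×96485) × (15.202) = 1.380 − 0.062 = 1.318 V.

1.32 V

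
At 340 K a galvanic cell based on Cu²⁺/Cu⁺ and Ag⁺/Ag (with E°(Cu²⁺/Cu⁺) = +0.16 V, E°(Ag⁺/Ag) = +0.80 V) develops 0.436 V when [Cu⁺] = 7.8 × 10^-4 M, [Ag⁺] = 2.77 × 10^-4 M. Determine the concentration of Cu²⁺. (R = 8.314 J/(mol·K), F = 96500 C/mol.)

2.3 × 10^-4 M

From the Nernst equation, ln Q = nF(E° − E)/RT = 1×96500×(0.64 − 0.436)/(8.314×340) = 6.964, so Q = 1060.
With Q = [Cu²⁺]/([Cu⁺]·[Ag⁺]) and the known concentrations, [Cu²⁺] in the numerator gives [Cu²⁺] = 2.3 × 10^-4 M.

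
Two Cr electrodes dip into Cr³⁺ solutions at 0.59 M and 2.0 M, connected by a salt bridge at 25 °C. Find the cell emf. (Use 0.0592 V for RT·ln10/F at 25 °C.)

Both half-cells are Cr³⁺/Cr, so E°_cell = 0. The concentrated side is the cathode; the cell reaction moves Cr³⁺ from high to low concentration with n = 3.
Q = [Cr³⁺]_dilute/[Cr³⁺]_conc = 0.59/2.0 = 0.295.
E = 0 − (0.0592/3) log Q = −(0.0592/3)(-0.530) = 0.0105 V.

0.010 V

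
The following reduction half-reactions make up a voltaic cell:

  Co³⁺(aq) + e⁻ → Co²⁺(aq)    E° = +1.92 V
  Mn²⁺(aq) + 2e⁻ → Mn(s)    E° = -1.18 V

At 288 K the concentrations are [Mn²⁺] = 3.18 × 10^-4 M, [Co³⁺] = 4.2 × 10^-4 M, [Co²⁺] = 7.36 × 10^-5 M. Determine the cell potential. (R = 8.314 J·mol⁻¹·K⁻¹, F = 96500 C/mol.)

The Co³⁺/Co²⁺ couple has the higher reduction potential and acts as the cathode, so E°_cell = +1.92 − (-1.18) = 3.10 V.
Balancing electrons gives n = 2; the reaction quotient is Q = [Mn²⁺]·[Co²⁺]^2/[Co³⁺]^2 = 9.77 × 10^-6.
E = E° − (RT/nF) ln Q = 3.10 − (8.314×288)/(2×96500) × (-11.537) = 3.100 + 0.143 = 3.243 V.

3.24 V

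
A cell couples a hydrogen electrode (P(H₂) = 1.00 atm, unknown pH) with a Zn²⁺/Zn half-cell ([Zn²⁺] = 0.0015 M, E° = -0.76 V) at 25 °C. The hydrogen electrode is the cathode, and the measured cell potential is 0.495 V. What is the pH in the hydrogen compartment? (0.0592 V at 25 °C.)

E°_cell = 0.76 V and n = 2.
log Q = n(E° − E)/0.0592 = 2×(0.76 − 0.495)/0.0592 = 8.953.
With Q = [Zn²⁺]·P(H₂) / [H⁺]^2, solving for [H⁺] gives log[H⁺] = -5.888, so pH = 5.89.

pH = 5.89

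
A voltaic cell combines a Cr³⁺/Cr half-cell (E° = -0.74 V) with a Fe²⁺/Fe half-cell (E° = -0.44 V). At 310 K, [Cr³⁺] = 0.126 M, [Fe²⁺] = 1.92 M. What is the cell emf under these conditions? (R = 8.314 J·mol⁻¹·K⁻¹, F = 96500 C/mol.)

The Fe²⁺/Fe couple has the higher reduction potential and acts as the cathode, so E°_cell = -0.44 − (-0.74) = 0.30 V.
Balancing electrons gives n = 6; the reaction quotient is Q = [Cr³⁺]^2/[Fe²⁺]^3 = 0.00224.
E = E° − (RT/nF) ln Q = 0.30 − (8.314×310)/(6×96500) × (-6.100) = 0.300 + 0.027 = 0.327 V.

0.327 V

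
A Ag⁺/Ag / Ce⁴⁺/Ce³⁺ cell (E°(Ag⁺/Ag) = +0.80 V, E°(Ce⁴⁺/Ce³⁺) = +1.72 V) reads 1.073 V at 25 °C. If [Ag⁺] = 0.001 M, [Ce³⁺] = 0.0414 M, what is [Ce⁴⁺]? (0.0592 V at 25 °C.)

From the Nernst equation, log Q = n(E° − E)/0.0592 = 1(0.92 − 1.073)/0.0592 = -2.584, so Q = 0.00260.
With Q = [Ag⁺]·[Ce³⁺]/[Ce⁴⁺] and the known concentrations, [Ce⁴⁺] in the denominator gives [Ce⁴⁺] = 0.016 M.

0.016 M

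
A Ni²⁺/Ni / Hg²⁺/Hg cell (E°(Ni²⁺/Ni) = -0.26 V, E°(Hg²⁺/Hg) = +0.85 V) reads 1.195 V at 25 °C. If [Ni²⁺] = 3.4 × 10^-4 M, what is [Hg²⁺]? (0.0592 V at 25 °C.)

0.25 M

From the Nernst equation, log Q = n(E° − E)/0.0592 = 2(1.11 − 1.195)/0.0592 = -2.872, so Q = 0.00134.
With Q = [Ni²⁺]/[Hg²⁺] and the known concentrations, [Hg²⁺] in the denominator gives [Hg²⁺] = 0.25 M.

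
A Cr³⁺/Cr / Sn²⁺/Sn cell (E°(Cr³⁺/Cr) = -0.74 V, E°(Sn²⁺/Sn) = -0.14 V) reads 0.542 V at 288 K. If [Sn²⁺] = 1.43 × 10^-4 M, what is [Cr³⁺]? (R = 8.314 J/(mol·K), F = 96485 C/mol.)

0.0019 M

From the Nernst equation, ln Q = nF(E° − E)/RT = 6×96485×(0.60 − 0.542)/(8.314×288) = 14.023, so Q = 1.23 × 10^6.
With Q = [Cr³⁺]^2/[Sn²⁺]^3 and the known concentrations, [Cr³⁺]^2 in the numerator gives [Cr³⁺] = 0.0019 M.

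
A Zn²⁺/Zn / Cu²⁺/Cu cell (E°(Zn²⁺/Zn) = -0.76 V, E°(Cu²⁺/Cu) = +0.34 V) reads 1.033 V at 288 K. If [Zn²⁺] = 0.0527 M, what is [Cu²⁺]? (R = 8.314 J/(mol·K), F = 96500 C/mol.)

From the Nernst equation, ln Q = nF(E° − E)/RT = 2×96500×(1.10 − 1.033)/(8.314×288) = 5.400, so Q = 222.
With Q = [Zn²⁺]/[Cu²⁺] and the known concentrations, [Cu²⁺] in the denominator gives [Cu²⁺] = 2.4 × 10^-4 M.

2.4 × 10^-4 M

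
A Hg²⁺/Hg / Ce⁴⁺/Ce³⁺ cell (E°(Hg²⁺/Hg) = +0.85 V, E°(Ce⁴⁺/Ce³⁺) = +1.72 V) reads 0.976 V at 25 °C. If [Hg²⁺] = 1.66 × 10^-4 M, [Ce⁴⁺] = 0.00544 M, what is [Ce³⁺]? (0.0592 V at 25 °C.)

0.0068 M

From the Nernst equation, log Q = n(E° − E)/0.0592 = 2(0.87 − 0.976)/0.0592 = -3.581, so Q = 2.62 × 10^-4.
With Q = [Hg²⁺]·[Ce³⁺]^2/[Ce⁴⁺]^2 and the known concentrations, [Ce³⁺]^2 in the numerator gives [Ce³⁺] = 0.0068 M.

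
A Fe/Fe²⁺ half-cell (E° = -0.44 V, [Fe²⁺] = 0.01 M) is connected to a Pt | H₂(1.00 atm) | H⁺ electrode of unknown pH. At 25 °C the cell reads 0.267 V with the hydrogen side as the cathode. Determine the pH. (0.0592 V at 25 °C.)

E°_cell = 0.44 V and n = 2.
log Q = n(E° − E)/0.0592 = 2×(0.44 − 0.267)/0.0592 = 5.845.
With Q = [Fe²⁺]·P(H₂) / [H⁺]^2, solving for [H⁺] gives log[H⁺] = -3.922, so pH = 3.92.

pH = 3.92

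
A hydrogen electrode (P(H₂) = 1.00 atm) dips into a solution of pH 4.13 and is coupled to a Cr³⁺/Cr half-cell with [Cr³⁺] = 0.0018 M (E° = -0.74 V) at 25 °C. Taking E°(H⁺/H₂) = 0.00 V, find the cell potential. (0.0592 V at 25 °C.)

0.55 V

The hydrogen couple is the cathode, so E°_cell = 0.74 V; n = 6.
[H⁺] = 10^(−4.13) = 7.4 × 10^-5 M, and Q = [Cr³⁺]^2·P(H₂)^3 / [H⁺]^6 = 1.95 × 10^19.
E = E° − (0.0592/6) log Q = 0.74 − (0.0592/6)(19.291) = 0.550 V.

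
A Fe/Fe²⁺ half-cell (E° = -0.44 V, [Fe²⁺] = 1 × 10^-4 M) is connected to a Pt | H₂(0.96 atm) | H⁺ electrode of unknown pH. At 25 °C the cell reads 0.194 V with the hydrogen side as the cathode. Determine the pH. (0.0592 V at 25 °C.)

E°_cell = 0.44 V and n = 2.
log Q = n(E° − E)/0.0592 = 2×(0.44 − 0.194)/0.0592 = 8.311.
With Q = [Fe²⁺]·P(H₂) / [H⁺]^2, solving for [H⁺] gives log[H⁺] = -6.164, so pH = 6.16.

pH = 6.16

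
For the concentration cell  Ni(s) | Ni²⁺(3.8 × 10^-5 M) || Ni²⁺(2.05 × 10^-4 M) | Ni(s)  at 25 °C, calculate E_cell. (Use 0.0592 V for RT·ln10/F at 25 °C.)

Both half-cells are Ni²⁺/Ni, so E°_cell = 0. The concentrated side is the cathode; the cell reaction moves Ni²⁺ from high to low concentration with n = 2.
Q = [Ni²⁺]_dilute/[Ni²⁺]_conc = 3.8 × 10^-5/2.05 × 10^-4 = 0.185.
E = 0 − (0.0592/2) log Q = −(0.0592/2)(-0.732) = 0.0217 V.

0.022 V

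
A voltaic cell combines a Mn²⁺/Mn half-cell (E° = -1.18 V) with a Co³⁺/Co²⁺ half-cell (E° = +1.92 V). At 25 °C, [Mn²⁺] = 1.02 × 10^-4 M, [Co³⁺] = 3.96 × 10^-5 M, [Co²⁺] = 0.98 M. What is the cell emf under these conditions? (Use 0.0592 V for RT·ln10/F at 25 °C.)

The Co³⁺/Co²⁺ couple has the higher reduction potential and acts as the cathode, so E°_cell = +1.92 − (-1.18) = 3.10 V.
Balancing electrons gives n = 2; the reaction quotient is Q = [Mn²⁺]·[Co²⁺]^2/[Co³⁺]^2 = 6.25 × 10^4.
At 25 °C, E = E° − (0.0592/n) log Q = 3.10 − (0.0592/2)(4.796) = 3.100 − 0.142 = 2.958 V.

2.96 V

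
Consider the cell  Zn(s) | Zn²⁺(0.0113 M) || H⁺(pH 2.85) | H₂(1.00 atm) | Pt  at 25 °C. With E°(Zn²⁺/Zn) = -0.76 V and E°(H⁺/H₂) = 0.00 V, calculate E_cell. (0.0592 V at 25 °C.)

0.65 V

The hydrogen couple is the cathode, so E°_cell = 0.76 V; n = 2.
[H⁺] = 10^(−2.85) = 0.0014 M, and Q = [Zn²⁺]·P(H₂) / [H⁺]^2 = 5660.
E = E° − (0.0592/2) log Q = 0.76 − (0.0592/2)(3.753) = 0.649 V.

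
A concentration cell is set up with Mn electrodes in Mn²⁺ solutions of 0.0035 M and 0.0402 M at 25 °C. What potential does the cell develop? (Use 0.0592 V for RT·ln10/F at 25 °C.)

Both half-cells are Mn²⁺/Mn, so E°_cell = 0. The concentrated side is the cathode; the cell reaction moves Mn²⁺ from high to low concentration with n = 2.
Q = [Mn²⁺]_dilute/[Mn²⁺]_conc = 0.0035/0.0402 = 0.0871.
E = 0 − (0.0592/2) log Q = −(0.0592/2)(-1.060) = 0.0314 V.

0.031 V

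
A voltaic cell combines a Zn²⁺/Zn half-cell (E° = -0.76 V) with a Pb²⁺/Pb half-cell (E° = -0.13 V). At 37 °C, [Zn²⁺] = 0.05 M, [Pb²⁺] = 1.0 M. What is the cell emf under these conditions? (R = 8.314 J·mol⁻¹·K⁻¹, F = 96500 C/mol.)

The Pb²⁺/Pb couple has the higher reduction potential and acts as the cathode, so E°_cell = -0.13 − (-0.76) = 0.63 V.
Balancing electrons gives n = 2; the reaction quotient is Q = [Zn²⁺]/[Pb²⁺] = 0.0500.
E = E° − (RT/nF) ln Q = 0.63 − (8.314×310)/(2×96500) × (-2.996) = 0.630 + 0.040 = 0.670 V.

0.670 V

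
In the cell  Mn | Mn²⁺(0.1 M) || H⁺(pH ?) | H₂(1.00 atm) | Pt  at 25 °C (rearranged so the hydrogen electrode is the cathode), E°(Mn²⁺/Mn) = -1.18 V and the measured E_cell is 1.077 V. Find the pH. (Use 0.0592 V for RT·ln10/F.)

E°_cell = 1.18 V and n = 2.
log Q = n(E° − E)/0.0592 = 2×(1.18 − 1.077)/0.0592 = 3.480.
With Q = [Mn²⁺]·P(H₂) / [H⁺]^2, solving for [H⁺] gives log[H⁺] = -2.240, so pH = 2.24.

pH = 2.24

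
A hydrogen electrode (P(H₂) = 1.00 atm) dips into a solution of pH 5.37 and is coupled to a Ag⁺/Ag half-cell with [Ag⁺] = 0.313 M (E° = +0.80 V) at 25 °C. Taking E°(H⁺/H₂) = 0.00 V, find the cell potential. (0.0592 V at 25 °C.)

The Ag⁺/Ag couple is the cathode, so E°_cell = 0.80 V; n = 2.
[H⁺] = 10^(−5.37) = 4.3 × 10^-6 M, and Q = [H⁺]^2 / ([Ag⁺]^2·P(H₂)) = 1.86 × 10^-10.
E = E° − (0.0592/2) log Q = 0.80 − (0.0592/2)(-9.731) = 1.088 V.

1.09 V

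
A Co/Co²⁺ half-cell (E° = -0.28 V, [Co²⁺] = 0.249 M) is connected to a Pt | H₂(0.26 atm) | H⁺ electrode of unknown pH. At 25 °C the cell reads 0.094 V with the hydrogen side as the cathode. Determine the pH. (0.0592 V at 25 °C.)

E°_cell = 0.28 V and n = 2.
log Q = n(E° − E)/0.0592 = 2×(0.28 − 0.094)/0.0592 = 6.284.
With Q = [Co²⁺]·P(H₂) / [H⁺]^2, solving for [H⁺] gives log[H⁺] = -3.736, so pH = 3.74.

pH = 3.74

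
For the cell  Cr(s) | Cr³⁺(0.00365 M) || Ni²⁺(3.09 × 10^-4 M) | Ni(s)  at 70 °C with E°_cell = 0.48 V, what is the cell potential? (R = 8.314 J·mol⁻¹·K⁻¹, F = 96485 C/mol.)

Balancing electrons gives n = 6; the reaction quotient is Q = [Cr³⁺]^2/[Ni²⁺]^3 = 4.52 × 10^5.
E = E° − (RT/nF) ln Q = 0.48 − (8.314×343)/(6×96485) × (13.020) = 0.480 − 0.064 = 0.416 V.

0.416 V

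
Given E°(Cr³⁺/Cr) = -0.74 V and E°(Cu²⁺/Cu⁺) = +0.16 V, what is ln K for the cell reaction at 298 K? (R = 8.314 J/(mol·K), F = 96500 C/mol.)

E°_cell = +0.16 − (-0.74) = 0.90 V, with n = 3 electrons transferred.
At equilibrium E = 0, so the Nernst equation gives ln K = nFE°/RT = (3)(96500)(0.90)/((8.314)(298)) = 105.16.

ln K = 105.2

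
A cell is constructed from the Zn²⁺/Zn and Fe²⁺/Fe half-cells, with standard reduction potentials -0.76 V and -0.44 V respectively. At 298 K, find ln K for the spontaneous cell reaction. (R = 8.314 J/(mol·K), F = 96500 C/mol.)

ln K = 24.9

E°_cell = -0.44 − (-0.76) = 0.32 V, with n = 2 electrons transferred.
At equilibrium E = 0, so the Nernst equation gives ln K = nFE°/RT = (2)(96500)(0.32)/((8.314)(298)) = 24.93.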